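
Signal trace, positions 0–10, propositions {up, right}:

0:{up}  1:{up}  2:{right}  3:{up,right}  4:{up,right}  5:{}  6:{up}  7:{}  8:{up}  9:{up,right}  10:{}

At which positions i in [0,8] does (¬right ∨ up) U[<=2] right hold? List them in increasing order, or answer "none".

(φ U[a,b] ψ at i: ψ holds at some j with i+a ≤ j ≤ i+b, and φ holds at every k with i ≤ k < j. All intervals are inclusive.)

Evaluate at each i in [0,8]:
  i=0: ✓ (rhs at j=2; lhs holds on [0,1])
  i=1: ✓ (rhs at j=2; lhs holds on [1,1])
  i=2: ✓ (rhs at j=2)
  i=3: ✓ (rhs at j=3)
  i=4: ✓ (rhs at j=4)
  i=5: ✗ (no rhs in [5,7])
  i=6: ✗ (no rhs in [6,8])
  i=7: ✓ (rhs at j=9; lhs holds on [7,8])
  i=8: ✓ (rhs at j=9; lhs holds on [8,8])

0, 1, 2, 3, 4, 7, 8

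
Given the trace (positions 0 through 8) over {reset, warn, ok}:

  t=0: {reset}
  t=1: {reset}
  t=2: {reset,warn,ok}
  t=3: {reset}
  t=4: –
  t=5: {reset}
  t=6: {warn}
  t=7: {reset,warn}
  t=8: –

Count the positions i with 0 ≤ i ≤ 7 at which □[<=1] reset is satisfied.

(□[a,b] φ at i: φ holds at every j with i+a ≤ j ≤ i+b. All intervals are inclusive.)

3

Evaluate at each i in [0,7]:
  i=0: ✓ (all of [0,1])
  i=1: ✓ (all of [1,2])
  i=2: ✓ (all of [2,3])
  i=3: ✗ (fails at j=4)
  i=4: ✗ (fails at j=4)
  i=5: ✗ (fails at j=6)
  i=6: ✗ (fails at j=6)
  i=7: ✗ (fails at j=8)
Positions where it holds: {0, 1, 2} → 3.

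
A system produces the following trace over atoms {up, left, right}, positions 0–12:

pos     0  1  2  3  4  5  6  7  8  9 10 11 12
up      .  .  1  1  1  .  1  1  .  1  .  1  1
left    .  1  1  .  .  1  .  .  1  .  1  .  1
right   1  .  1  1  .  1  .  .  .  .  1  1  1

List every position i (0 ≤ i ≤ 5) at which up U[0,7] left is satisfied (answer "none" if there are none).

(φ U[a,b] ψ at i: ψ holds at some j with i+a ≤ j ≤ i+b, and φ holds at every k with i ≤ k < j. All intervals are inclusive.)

Evaluate at each i in [0,5]:
  i=0: ✗ (lhs fails at k=0 before rhs at j=1)
  i=1: ✓ (rhs at j=1)
  i=2: ✓ (rhs at j=2)
  i=3: ✓ (rhs at j=5; lhs holds on [3,4])
  i=4: ✓ (rhs at j=5; lhs holds on [4,4])
  i=5: ✓ (rhs at j=5)

1, 2, 3, 4, 5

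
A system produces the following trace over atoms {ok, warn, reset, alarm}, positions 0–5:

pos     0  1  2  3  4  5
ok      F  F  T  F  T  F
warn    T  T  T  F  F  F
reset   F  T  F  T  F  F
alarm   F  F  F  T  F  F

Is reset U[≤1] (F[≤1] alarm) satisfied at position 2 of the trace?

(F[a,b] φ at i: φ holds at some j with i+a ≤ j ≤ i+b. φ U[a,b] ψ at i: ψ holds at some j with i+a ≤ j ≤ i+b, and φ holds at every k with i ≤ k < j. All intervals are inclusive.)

Need some j in [2,3] with F[≤1] alarm, and reset at every k in [2,j-1].
  j=2: F[≤1] alarm holds; no prefix to check → satisfied.

Holds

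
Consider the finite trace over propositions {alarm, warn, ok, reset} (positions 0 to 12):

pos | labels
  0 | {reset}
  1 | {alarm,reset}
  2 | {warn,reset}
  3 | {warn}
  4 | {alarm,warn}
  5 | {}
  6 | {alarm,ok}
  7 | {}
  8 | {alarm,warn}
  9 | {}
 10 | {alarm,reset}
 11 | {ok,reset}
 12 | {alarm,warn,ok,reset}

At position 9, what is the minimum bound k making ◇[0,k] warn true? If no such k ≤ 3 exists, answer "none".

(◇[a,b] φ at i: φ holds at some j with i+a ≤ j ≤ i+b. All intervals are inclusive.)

3

Scan j = 9,10,… for warn:
  j=9: fails
  j=10: fails
  j=11: fails
  j=12: holds
First hit at j=12, so smallest k = 12-9 = 3.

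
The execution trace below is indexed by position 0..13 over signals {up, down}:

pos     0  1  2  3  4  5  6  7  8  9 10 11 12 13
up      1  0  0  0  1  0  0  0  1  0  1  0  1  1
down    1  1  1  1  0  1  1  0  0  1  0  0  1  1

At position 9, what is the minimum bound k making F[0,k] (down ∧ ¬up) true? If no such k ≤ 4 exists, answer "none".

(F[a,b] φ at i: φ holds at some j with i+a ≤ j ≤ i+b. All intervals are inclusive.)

Scan j = 9,10,… for (down ∧ ¬up):
  j=9: holds
First hit at j=9, so smallest k = 9-9 = 0.

0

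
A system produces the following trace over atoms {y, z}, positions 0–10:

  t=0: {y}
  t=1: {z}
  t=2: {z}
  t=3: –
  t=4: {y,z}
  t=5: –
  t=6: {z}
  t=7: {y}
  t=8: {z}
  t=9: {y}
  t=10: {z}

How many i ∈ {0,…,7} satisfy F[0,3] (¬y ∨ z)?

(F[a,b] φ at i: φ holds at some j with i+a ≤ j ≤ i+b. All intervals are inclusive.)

Evaluate at each i in [0,7]:
  i=0: ✓ (witness j=1)
  i=1: ✓ (witness j=1)
  i=2: ✓ (witness j=2)
  i=3: ✓ (witness j=3)
  i=4: ✓ (witness j=4)
  i=5: ✓ (witness j=5)
  i=6: ✓ (witness j=6)
  i=7: ✓ (witness j=8)
Positions where it holds: {0, 1, 2, 3, 4, 5, 6, 7} → 8.

8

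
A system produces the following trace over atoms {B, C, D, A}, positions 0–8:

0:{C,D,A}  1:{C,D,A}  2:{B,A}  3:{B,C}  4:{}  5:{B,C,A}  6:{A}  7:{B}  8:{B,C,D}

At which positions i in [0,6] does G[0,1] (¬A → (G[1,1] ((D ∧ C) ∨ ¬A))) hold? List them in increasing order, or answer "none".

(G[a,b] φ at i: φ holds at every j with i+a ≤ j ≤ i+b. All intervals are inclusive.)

0, 1, 2, 5, 6

Evaluate at each i in [0,6]:
  i=0: ✓ (all of [0,1])
  i=1: ✓ (all of [1,2])
  i=2: ✓ (all of [2,3])
  i=3: ✗ (fails at j=4)
  i=4: ✗ (fails at j=4)
  i=5: ✓ (all of [5,6])
  i=6: ✓ (all of [6,7])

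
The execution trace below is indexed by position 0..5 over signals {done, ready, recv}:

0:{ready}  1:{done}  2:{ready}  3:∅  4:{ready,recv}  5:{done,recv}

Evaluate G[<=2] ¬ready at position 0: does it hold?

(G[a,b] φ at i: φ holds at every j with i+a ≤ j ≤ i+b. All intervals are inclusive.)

No

Check ¬ready at every j in [0,2]:
  j=0: false
  j=1: true
  j=2: false
Fails at j=0 → formula fails.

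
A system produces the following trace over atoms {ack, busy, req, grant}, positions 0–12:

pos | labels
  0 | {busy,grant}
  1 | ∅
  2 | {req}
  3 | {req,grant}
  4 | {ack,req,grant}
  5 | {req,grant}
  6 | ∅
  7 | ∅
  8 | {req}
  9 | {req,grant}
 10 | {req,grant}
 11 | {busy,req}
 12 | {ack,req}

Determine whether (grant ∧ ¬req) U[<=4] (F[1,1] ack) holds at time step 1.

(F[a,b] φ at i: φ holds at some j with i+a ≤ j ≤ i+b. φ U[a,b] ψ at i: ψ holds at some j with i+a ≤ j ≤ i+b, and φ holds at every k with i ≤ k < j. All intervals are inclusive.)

False

Need some j in [1,5] with F[1,1] ack, and (grant ∧ ¬req) at every k in [1,j-1].
  j=1: F[1,1] ack — fails (none in [2,2]).
  j=2: F[1,1] ack — fails (none in [3,3]).
  j=3: F[1,1] ack holds, but (grant ∧ ¬req) fails at k=1 → not this j.
  j=4: F[1,1] ack — fails (none in [5,5]).
  j=5: F[1,1] ack — fails (none in [6,6]).
No j in the window works → until fails.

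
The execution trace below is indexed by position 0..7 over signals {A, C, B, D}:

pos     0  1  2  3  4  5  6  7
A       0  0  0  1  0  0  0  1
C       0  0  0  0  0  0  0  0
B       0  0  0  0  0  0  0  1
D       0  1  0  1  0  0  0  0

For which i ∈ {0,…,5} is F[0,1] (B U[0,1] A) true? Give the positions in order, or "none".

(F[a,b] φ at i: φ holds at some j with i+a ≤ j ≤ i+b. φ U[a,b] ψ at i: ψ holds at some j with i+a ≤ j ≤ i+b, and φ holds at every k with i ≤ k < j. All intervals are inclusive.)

2, 3

Evaluate at each i in [0,5]:
  i=0: ✗ (none in [0,1])
  i=1: ✗ (none in [1,2])
  i=2: ✓ (witness j=3)
  i=3: ✓ (witness j=3)
  i=4: ✗ (none in [4,5])
  i=5: ✗ (none in [5,6])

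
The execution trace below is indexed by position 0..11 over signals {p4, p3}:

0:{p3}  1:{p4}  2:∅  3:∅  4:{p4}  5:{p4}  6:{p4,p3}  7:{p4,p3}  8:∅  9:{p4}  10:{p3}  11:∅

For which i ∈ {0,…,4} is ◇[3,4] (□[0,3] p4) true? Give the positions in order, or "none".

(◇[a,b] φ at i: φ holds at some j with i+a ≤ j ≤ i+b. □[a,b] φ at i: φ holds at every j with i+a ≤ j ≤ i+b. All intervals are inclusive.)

0, 1

Evaluate at each i in [0,4]:
  i=0: ✓ (witness j=4)
  i=1: ✓ (witness j=4)
  i=2: ✗ (none in [5,6])
  i=3: ✗ (none in [6,7])
  i=4: ✗ (none in [7,8])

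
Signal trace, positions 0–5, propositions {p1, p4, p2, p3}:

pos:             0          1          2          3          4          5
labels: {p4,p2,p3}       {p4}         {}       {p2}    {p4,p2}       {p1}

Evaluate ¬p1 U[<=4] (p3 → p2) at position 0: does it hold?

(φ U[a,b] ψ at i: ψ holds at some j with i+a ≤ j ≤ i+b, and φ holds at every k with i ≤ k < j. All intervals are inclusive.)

Need some j in [0,4] with (p3 → p2), and ¬p1 at every k in [0,j-1].
  j=0: (p3 → p2) holds; no prefix to check → satisfied.

Yes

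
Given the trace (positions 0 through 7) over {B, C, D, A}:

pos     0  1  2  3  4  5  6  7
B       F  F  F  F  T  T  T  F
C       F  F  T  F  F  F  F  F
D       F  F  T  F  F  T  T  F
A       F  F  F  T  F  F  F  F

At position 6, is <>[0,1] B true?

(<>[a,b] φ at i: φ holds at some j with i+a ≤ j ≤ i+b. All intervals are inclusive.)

Check B at each j in [6,7]:
  j=6: true
  j=7: false
Found at j=6 → formula holds.

Holds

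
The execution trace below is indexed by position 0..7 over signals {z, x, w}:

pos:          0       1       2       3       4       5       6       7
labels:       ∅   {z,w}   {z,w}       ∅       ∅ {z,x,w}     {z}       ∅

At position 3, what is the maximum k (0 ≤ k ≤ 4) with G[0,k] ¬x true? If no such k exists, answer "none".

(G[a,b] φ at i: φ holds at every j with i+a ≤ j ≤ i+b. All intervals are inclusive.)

¬x must hold from j=3 onward; find where it first fails.
  j=3: holds
  j=4: holds
  j=5: fails
Holds on [3,4], so largest k = 1.

1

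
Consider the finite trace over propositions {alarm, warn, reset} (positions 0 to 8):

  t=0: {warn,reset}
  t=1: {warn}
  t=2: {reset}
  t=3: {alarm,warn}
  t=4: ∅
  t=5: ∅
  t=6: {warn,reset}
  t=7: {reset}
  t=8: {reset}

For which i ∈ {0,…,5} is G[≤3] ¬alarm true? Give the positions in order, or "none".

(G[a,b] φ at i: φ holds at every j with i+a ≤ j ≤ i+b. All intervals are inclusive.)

4, 5

Evaluate at each i in [0,5]:
  i=0: ✗ (fails at j=3)
  i=1: ✗ (fails at j=3)
  i=2: ✗ (fails at j=3)
  i=3: ✗ (fails at j=3)
  i=4: ✓ (all of [4,7])
  i=5: ✓ (all of [5,8])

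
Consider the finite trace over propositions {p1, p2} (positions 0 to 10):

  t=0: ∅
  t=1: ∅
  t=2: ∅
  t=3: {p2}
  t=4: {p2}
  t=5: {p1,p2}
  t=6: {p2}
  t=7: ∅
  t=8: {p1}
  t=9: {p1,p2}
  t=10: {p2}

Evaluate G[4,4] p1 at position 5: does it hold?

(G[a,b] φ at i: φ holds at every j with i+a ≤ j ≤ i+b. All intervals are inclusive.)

Check p1 at every j in [9,9]:
  j=9: true
All positions satisfy it → formula holds.

True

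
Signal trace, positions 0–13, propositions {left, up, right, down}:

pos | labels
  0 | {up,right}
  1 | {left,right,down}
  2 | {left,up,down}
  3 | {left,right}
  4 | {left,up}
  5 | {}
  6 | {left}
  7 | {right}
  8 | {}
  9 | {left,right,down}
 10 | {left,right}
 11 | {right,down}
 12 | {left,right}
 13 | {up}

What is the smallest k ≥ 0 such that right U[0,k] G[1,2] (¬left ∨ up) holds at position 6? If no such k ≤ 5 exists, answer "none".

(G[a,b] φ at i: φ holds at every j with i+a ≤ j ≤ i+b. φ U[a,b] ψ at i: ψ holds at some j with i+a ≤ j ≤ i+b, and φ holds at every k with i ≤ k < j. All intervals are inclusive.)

Need earliest j ≥ 6 with G[1,2] (¬left ∨ up), and right at every k in [6,j-1].
  j=6: rhs holds (empty prefix). k = 0.

0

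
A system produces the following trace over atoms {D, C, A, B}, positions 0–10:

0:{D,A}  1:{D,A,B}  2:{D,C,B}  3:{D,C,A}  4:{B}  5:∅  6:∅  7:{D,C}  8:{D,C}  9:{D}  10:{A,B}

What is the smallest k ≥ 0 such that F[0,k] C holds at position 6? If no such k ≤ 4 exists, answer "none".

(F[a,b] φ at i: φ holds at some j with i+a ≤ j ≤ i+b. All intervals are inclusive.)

1

Scan j = 6,7,… for C:
  j=6: fails
  j=7: holds
First hit at j=7, so smallest k = 7-6 = 1.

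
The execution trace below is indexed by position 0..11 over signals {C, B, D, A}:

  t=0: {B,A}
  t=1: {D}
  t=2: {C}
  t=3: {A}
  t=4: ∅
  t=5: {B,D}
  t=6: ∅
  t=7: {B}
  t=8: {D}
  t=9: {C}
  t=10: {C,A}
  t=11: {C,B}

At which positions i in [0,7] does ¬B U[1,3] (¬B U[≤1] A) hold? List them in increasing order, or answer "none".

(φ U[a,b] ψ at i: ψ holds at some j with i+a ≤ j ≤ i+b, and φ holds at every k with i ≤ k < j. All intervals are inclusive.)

Evaluate at each i in [0,7]:
  i=0: ✗ (lhs fails at k=0 before rhs at j=2)
  i=1: ✓ (rhs at j=2; lhs holds on [1,1])
  i=2: ✓ (rhs at j=3; lhs holds on [2,2])
  i=3: ✗ (no rhs in [4,6])
  i=4: ✗ (no rhs in [5,7])
  i=5: ✗ (no rhs in [6,8])
  i=6: ✗ (lhs fails at k=7 before rhs at j=9)
  i=7: ✗ (lhs fails at k=7 before rhs at j=9)

1, 2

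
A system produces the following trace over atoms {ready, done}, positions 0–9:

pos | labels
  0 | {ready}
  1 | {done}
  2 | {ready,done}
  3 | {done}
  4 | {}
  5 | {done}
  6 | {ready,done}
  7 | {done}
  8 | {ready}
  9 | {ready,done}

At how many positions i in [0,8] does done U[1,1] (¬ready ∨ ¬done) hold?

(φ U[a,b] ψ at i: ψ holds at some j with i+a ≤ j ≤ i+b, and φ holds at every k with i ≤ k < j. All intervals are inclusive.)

4

Evaluate at each i in [0,8]:
  i=0: ✗ (lhs fails at k=0 before rhs at j=1)
  i=1: ✗ (no rhs in [2,2])
  i=2: ✓ (rhs at j=3; lhs holds on [2,2])
  i=3: ✓ (rhs at j=4; lhs holds on [3,3])
  i=4: ✗ (lhs fails at k=4 before rhs at j=5)
  i=5: ✗ (no rhs in [6,6])
  i=6: ✓ (rhs at j=7; lhs holds on [6,6])
  i=7: ✓ (rhs at j=8; lhs holds on [7,7])
  i=8: ✗ (no rhs in [9,9])
Positions where it holds: {2, 3, 6, 7} → 4.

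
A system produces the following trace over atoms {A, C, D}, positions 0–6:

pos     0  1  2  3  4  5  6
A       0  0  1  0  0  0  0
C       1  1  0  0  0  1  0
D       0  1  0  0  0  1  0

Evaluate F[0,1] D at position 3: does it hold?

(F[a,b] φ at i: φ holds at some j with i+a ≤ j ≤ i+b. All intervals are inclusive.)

Check D at each j in [3,4]:
  j=3: false
  j=4: false
No position in the window satisfies it → formula fails.

Does not hold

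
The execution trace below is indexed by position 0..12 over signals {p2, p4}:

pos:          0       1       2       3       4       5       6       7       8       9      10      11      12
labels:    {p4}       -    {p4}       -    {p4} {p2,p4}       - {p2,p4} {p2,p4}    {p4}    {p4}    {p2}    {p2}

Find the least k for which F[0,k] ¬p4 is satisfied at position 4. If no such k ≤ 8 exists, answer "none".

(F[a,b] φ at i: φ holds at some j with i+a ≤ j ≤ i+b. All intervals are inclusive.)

Scan j = 4,5,… for ¬p4:
  j=4: fails
  j=5: fails
  j=6: holds
First hit at j=6, so smallest k = 6-4 = 2.

2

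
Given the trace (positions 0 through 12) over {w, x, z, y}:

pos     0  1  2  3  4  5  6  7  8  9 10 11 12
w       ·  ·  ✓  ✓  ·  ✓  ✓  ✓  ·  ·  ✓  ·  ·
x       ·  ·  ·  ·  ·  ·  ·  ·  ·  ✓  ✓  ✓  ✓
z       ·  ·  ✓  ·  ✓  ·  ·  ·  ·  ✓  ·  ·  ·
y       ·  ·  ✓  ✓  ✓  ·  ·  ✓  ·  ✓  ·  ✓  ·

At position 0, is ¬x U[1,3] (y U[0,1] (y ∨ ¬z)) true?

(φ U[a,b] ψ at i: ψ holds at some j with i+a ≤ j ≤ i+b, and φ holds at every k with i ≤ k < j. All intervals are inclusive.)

Yes

Need some j in [1,3] with (y U[0,1] (y ∨ ¬z)), and ¬x at every k in [0,j-1].
  j=1: (y U[0,1] (y ∨ ¬z)) holds; ¬x holds at every k in [0,0] → satisfied.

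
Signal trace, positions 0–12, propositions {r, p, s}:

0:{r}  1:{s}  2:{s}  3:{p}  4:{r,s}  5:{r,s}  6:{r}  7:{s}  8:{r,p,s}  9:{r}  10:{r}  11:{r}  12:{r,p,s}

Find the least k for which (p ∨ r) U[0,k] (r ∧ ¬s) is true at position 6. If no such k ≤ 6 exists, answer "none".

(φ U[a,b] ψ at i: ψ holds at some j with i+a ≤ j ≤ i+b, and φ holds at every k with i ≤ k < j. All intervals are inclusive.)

Need earliest j ≥ 6 with (r ∧ ¬s), and (p ∨ r) at every k in [6,j-1].
  j=6: rhs holds (empty prefix). k = 0.

0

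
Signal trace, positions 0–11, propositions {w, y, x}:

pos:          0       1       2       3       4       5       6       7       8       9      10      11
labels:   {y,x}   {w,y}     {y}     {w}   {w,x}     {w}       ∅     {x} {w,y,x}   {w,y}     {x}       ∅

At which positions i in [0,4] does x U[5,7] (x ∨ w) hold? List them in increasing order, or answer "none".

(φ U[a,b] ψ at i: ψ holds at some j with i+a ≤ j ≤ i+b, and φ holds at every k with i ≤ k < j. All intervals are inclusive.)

Evaluate at each i in [0,4]:
  i=0: ✗ (lhs fails at k=1 before rhs at j=5)
  i=1: ✗ (lhs fails at k=1 before rhs at j=7)
  i=2: ✗ (lhs fails at k=2 before rhs at j=7)
  i=3: ✗ (lhs fails at k=3 before rhs at j=8)
  i=4: ✗ (lhs fails at k=5 before rhs at j=9)

none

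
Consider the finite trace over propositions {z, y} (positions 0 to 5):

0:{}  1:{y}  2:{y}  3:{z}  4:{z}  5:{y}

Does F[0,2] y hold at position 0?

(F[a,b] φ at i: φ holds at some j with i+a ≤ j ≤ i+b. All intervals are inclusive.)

Check y at each j in [0,2]:
  j=0: false
  j=1: true
  j=2: true
Found at j=1 → formula holds.

Yes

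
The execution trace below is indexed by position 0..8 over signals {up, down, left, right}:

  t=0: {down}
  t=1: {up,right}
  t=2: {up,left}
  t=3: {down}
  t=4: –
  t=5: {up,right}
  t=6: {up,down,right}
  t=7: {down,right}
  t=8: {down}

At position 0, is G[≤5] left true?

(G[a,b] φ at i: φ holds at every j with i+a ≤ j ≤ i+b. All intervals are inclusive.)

Check left at every j in [0,5]:
  j=0: false
  j=1: false
  j=2: true
  j=3: false
  j=4: false
  j=5: false
Fails at j=0 → formula fails.

Does not hold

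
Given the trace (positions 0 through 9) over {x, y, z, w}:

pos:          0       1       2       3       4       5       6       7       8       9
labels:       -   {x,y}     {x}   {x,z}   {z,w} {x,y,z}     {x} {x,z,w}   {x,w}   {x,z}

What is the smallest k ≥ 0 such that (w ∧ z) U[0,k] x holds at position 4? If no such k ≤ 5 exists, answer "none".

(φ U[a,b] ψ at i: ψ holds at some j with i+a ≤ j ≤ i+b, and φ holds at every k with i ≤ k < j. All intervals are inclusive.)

1

Need earliest j ≥ 4 with x, and (w ∧ z) at every k in [4,j-1].
  j=4: rhs fails.
  j=5: rhs holds; lhs holds on [4,4]. k = 1.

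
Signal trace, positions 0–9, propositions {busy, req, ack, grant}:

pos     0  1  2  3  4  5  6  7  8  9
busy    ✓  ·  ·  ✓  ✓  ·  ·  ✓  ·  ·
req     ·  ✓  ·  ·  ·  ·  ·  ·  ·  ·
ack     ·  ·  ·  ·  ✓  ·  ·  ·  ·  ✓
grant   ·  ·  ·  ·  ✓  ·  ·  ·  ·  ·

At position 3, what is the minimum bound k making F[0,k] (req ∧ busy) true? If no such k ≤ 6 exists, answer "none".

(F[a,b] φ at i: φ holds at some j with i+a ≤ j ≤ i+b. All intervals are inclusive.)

none

Scan j = 3,4,… for (req ∧ busy):
  j=3: fails
  j=4: fails
  j=5: fails
  j=6: fails
  j=7: fails
  j=8: fails
  j=9: fails
No j in [3,9] satisfies it → none.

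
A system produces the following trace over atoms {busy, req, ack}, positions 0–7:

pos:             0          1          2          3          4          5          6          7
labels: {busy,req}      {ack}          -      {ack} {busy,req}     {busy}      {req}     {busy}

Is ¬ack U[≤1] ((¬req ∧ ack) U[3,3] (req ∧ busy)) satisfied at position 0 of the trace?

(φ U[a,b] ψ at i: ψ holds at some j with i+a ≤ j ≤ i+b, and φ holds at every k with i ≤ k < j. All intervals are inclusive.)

False

Need some j in [0,1] with ((¬req ∧ ack) U[3,3] (req ∧ busy)), and ¬ack at every k in [0,j-1].
  j=0: ((¬req ∧ ack) U[3,3] (req ∧ busy)) — fails.
  j=1: ((¬req ∧ ack) U[3,3] (req ∧ busy)) — fails.
No j in the window works → until fails.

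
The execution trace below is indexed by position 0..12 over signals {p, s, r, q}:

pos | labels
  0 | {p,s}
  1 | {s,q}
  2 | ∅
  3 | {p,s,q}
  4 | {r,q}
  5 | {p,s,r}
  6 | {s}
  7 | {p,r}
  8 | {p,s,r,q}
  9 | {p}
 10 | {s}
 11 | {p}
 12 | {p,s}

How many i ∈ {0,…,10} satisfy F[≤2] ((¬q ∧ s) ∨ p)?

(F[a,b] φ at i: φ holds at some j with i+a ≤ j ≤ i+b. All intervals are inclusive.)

11

Evaluate at each i in [0,10]:
  i=0: ✓ (witness j=0)
  i=1: ✓ (witness j=3)
  i=2: ✓ (witness j=3)
  i=3: ✓ (witness j=3)
  i=4: ✓ (witness j=5)
  i=5: ✓ (witness j=5)
  i=6: ✓ (witness j=6)
  i=7: ✓ (witness j=7)
  i=8: ✓ (witness j=8)
  i=9: ✓ (witness j=9)
  i=10: ✓ (witness j=10)
Positions where it holds: {0, 1, 2, 3, 4, 5, 6, 7, 8, 9, 10} → 11.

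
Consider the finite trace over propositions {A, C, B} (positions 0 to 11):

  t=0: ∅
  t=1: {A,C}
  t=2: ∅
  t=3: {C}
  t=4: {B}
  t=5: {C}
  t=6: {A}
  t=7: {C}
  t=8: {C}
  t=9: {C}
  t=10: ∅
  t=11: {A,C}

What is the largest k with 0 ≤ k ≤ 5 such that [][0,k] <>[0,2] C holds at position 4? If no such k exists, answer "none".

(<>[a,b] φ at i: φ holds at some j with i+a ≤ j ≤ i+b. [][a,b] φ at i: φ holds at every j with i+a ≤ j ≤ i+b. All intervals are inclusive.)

<>[0,2] C must hold from j=4 onward; find where it first fails.
  j=4: holds
  j=5: holds
  j=6: holds
  j=7: holds
  j=8: holds
  j=9: holds
Holds through j=9; largest k = 5.

5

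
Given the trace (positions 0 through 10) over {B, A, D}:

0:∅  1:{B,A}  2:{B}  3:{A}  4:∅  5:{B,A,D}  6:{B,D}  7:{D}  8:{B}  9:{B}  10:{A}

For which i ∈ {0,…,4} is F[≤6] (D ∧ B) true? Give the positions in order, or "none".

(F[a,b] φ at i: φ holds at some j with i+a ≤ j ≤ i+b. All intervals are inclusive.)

0, 1, 2, 3, 4

Evaluate at each i in [0,4]:
  i=0: ✓ (witness j=5)
  i=1: ✓ (witness j=5)
  i=2: ✓ (witness j=5)
  i=3: ✓ (witness j=5)
  i=4: ✓ (witness j=5)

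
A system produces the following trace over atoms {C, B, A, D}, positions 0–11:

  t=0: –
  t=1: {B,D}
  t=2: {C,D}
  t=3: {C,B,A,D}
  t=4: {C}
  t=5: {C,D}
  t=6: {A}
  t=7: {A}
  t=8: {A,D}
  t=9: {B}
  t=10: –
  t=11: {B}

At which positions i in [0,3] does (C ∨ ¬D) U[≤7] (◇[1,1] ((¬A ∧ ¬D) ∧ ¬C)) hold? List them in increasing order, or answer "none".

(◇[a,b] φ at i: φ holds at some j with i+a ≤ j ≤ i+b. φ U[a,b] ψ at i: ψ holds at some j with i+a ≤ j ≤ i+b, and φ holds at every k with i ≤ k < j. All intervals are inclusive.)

Evaluate at each i in [0,3]:
  i=0: ✗ (no rhs in [0,7])
  i=1: ✗ (lhs fails at k=1 before rhs at j=8)
  i=2: ✓ (rhs at j=8; lhs holds on [2,7])
  i=3: ✓ (rhs at j=8; lhs holds on [3,7])

2, 3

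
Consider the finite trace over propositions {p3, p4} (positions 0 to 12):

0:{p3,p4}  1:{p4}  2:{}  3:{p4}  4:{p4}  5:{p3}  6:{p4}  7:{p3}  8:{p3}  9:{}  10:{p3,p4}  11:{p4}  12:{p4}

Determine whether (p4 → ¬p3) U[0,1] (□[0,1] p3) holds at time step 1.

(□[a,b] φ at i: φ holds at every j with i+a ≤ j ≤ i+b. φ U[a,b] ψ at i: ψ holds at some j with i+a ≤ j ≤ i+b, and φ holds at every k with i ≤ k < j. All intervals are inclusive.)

Need some j in [1,2] with □[0,1] p3, and (p4 → ¬p3) at every k in [1,j-1].
  j=1: □[0,1] p3 — fails at 1.
  j=2: □[0,1] p3 — fails at 2.
No j in the window works → until fails.

Does not hold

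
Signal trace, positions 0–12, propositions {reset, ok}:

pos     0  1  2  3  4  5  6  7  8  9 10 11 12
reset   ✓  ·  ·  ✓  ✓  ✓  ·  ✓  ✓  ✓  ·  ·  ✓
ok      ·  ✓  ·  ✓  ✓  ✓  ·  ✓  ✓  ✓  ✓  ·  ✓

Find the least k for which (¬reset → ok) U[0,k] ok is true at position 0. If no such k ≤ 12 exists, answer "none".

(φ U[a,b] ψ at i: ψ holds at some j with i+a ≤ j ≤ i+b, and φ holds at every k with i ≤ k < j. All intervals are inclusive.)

1

Need earliest j ≥ 0 with ok, and (¬reset → ok) at every k in [0,j-1].
  j=0: rhs fails.
  j=1: rhs holds; lhs holds on [0,0]. k = 1.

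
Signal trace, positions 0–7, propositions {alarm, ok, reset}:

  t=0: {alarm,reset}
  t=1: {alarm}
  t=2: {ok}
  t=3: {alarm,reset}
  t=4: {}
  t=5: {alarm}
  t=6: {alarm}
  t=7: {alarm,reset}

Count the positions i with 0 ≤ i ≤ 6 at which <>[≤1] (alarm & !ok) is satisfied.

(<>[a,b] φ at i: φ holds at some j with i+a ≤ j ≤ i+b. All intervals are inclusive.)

7

Evaluate at each i in [0,6]:
  i=0: ✓ (witness j=0)
  i=1: ✓ (witness j=1)
  i=2: ✓ (witness j=3)
  i=3: ✓ (witness j=3)
  i=4: ✓ (witness j=5)
  i=5: ✓ (witness j=5)
  i=6: ✓ (witness j=6)
Positions where it holds: {0, 1, 2, 3, 4, 5, 6} → 7.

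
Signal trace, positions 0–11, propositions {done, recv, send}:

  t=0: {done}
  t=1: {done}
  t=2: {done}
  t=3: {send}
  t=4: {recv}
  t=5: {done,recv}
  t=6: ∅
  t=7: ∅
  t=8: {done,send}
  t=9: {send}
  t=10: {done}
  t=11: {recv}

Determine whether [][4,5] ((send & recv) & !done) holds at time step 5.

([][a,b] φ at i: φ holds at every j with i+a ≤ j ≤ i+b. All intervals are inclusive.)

No

Check ((send & recv) & !done) at every j in [9,10]:
  j=9: false
  j=10: false
Fails at j=9 → formula fails.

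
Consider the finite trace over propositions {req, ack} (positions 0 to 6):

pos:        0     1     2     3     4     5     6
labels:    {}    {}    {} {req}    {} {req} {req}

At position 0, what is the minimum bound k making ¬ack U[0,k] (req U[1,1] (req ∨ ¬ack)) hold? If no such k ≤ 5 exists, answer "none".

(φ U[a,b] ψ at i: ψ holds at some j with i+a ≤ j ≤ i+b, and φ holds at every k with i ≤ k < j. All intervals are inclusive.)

3

Need earliest j ≥ 0 with (req U[1,1] (req ∨ ¬ack)), and ¬ack at every k in [0,j-1].
  j=0: rhs fails.
  j=1: rhs fails.
  j=2: rhs fails.
  j=3: rhs holds; lhs holds on [0,2]. k = 3.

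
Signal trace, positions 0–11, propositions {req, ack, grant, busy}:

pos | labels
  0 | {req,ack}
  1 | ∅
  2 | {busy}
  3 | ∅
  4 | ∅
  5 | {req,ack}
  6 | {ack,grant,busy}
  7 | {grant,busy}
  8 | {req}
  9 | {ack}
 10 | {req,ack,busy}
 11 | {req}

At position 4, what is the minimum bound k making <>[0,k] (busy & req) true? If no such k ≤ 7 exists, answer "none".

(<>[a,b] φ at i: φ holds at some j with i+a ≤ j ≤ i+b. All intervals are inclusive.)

Scan j = 4,5,… for (busy & req):
  j=4: fails
  j=5: fails
  j=6: fails
  j=7: fails
  j=8: fails
  j=9: fails
  j=10: holds
First hit at j=10, so smallest k = 10-4 = 6.

6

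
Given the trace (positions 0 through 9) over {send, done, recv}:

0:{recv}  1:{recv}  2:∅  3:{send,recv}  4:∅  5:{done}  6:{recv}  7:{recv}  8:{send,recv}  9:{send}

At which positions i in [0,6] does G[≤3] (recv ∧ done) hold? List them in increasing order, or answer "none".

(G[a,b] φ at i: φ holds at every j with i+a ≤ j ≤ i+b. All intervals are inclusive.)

Evaluate at each i in [0,6]:
  i=0: ✗ (fails at j=0)
  i=1: ✗ (fails at j=1)
  i=2: ✗ (fails at j=2)
  i=3: ✗ (fails at j=3)
  i=4: ✗ (fails at j=4)
  i=5: ✗ (fails at j=5)
  i=6: ✗ (fails at j=6)

none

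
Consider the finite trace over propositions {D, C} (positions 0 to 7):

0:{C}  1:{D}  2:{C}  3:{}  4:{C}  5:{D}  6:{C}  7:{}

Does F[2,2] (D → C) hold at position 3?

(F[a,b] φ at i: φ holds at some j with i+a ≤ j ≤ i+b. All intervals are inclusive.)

Does not hold

Check (D → C) at each j in [5,5]:
  j=5: false
No position in the window satisfies it → formula fails.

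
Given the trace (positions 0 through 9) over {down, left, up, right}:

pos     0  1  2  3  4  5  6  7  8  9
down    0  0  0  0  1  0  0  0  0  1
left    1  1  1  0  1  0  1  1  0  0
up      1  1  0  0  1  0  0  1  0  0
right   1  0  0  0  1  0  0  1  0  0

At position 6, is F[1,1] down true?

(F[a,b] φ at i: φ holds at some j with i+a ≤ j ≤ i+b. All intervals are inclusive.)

Check down at each j in [7,7]:
  j=7: false
No position in the window satisfies it → formula fails.

False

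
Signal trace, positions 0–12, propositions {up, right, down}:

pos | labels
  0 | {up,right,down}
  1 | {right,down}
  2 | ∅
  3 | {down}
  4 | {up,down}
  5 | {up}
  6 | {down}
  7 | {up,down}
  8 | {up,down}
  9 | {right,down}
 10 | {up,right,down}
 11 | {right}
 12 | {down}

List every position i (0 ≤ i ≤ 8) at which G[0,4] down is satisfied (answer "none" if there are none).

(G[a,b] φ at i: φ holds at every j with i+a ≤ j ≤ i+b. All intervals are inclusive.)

Evaluate at each i in [0,8]:
  i=0: ✗ (fails at j=2)
  i=1: ✗ (fails at j=2)
  i=2: ✗ (fails at j=2)
  i=3: ✗ (fails at j=5)
  i=4: ✗ (fails at j=5)
  i=5: ✗ (fails at j=5)
  i=6: ✓ (all of [6,10])
  i=7: ✗ (fails at j=11)
  i=8: ✗ (fails at j=11)

6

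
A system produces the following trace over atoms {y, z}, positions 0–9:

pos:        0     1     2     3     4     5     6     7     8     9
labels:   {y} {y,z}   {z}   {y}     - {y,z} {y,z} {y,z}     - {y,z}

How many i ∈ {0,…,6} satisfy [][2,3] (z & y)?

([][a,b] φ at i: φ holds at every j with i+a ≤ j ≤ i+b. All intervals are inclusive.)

2

Evaluate at each i in [0,6]:
  i=0: ✗ (fails at j=2)
  i=1: ✗ (fails at j=3)
  i=2: ✗ (fails at j=4)
  i=3: ✓ (all of [5,6])
  i=4: ✓ (all of [6,7])
  i=5: ✗ (fails at j=8)
  i=6: ✗ (fails at j=8)
Positions where it holds: {3, 4} → 2.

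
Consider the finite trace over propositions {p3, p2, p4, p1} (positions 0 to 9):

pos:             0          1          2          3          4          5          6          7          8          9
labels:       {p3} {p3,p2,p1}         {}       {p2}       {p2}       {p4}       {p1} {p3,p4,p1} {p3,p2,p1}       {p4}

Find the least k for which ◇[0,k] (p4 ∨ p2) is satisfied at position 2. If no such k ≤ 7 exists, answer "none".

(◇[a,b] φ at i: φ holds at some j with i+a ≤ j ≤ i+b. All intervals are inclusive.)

1

Scan j = 2,3,… for (p4 ∨ p2):
  j=2: fails
  j=3: holds
First hit at j=3, so smallest k = 3-2 = 1.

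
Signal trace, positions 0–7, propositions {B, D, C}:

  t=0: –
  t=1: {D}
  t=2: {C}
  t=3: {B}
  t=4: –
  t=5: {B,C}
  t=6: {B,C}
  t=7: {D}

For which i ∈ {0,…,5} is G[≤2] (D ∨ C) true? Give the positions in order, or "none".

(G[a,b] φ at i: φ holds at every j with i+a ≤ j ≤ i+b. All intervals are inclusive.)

Evaluate at each i in [0,5]:
  i=0: ✗ (fails at j=0)
  i=1: ✗ (fails at j=3)
  i=2: ✗ (fails at j=3)
  i=3: ✗ (fails at j=3)
  i=4: ✗ (fails at j=4)
  i=5: ✓ (all of [5,7])

5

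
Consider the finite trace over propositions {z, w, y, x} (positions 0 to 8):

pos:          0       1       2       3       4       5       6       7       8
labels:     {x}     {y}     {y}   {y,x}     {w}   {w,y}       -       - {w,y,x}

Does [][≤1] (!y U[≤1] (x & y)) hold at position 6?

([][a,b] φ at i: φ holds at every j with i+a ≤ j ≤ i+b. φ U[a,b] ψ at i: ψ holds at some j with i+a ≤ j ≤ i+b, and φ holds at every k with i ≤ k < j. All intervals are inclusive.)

False

Check (!y U[≤1] (x & y)) at every j in [6,7]:
  j=6: fails
  j=7: holds
Fails at j=6 → formula fails.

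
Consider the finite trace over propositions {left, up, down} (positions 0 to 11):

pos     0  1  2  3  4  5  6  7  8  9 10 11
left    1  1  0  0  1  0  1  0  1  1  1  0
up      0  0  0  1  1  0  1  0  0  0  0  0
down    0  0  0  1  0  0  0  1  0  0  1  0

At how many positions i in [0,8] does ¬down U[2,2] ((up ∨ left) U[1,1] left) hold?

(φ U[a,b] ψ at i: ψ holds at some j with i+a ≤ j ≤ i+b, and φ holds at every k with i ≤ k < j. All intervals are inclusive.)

Evaluate at each i in [0,8]:
  i=0: ✗ (no rhs in [2,2])
  i=1: ✓ (rhs at j=3; lhs holds on [1,2])
  i=2: ✗ (no rhs in [4,4])
  i=3: ✗ (no rhs in [5,5])
  i=4: ✗ (no rhs in [6,6])
  i=5: ✗ (no rhs in [7,7])
  i=6: ✗ (lhs fails at k=7 before rhs at j=8)
  i=7: ✗ (lhs fails at k=7 before rhs at j=9)
  i=8: ✗ (no rhs in [10,10])
Positions where it holds: {1} → 1.

1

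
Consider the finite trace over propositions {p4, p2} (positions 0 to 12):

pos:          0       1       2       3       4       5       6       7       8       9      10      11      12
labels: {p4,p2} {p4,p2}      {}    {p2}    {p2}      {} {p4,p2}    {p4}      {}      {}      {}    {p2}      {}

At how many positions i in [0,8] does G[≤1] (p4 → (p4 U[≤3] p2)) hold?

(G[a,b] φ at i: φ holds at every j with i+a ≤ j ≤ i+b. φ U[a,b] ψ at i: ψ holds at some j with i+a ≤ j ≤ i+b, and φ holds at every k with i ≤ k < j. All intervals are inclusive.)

Evaluate at each i in [0,8]:
  i=0: ✓ (all of [0,1])
  i=1: ✓ (all of [1,2])
  i=2: ✓ (all of [2,3])
  i=3: ✓ (all of [3,4])
  i=4: ✓ (all of [4,5])
  i=5: ✓ (all of [5,6])
  i=6: ✗ (fails at j=7)
  i=7: ✗ (fails at j=7)
  i=8: ✓ (all of [8,9])
Positions where it holds: {0, 1, 2, 3, 4, 5, 8} → 7.

7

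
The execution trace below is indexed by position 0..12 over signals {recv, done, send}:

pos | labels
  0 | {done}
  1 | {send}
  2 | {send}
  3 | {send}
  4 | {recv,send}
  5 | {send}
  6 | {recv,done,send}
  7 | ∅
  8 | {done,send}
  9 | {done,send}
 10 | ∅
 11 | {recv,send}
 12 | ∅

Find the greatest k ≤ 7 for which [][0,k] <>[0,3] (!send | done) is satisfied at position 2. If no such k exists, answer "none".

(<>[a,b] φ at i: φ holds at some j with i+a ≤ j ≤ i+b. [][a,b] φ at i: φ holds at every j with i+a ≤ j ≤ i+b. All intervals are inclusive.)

<>[0,3] (!send | done) must hold from j=2 onward; find where it first fails.
  j=2: fails → no k works.

none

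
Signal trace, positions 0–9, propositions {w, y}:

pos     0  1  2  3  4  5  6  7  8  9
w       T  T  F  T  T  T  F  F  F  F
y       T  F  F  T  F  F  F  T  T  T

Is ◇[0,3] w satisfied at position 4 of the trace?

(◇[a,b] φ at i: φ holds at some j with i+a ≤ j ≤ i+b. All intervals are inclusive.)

Check w at each j in [4,7]:
  j=4: true
  j=5: true
  j=6: false
  j=7: false
Found at j=4 → formula holds.

Yes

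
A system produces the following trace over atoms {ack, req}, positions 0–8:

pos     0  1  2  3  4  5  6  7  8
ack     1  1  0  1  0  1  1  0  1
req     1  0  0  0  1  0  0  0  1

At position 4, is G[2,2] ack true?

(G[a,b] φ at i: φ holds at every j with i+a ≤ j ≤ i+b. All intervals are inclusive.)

Check ack at every j in [6,6]:
  j=6: true
All positions satisfy it → formula holds.

Holds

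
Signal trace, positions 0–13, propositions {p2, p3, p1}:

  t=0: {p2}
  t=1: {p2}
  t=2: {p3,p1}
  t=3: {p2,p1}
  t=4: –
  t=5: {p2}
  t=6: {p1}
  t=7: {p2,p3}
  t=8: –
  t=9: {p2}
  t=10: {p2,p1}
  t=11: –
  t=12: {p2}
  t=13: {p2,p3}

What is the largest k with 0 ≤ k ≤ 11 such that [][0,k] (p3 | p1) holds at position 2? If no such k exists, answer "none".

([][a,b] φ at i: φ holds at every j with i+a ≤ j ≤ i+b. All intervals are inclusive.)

(p3 | p1) must hold from j=2 onward; find where it first fails.
  j=2: holds
  j=3: holds
  j=4: fails
Holds on [2,3], so largest k = 1.

1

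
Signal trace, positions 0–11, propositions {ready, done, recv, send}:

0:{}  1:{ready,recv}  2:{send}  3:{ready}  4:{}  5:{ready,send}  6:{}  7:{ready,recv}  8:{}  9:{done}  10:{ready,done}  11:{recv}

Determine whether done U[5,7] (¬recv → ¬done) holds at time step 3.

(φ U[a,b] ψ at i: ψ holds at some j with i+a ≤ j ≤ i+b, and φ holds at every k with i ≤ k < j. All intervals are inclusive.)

False

Need some j in [8,10] with (¬recv → ¬done), and done at every k in [3,j-1].
  j=8: (¬recv → ¬done) holds, but done fails at k=3 → not this j.
  j=9: (¬recv → ¬done) false.
  j=10: (¬recv → ¬done) false.
No j in the window works → until fails.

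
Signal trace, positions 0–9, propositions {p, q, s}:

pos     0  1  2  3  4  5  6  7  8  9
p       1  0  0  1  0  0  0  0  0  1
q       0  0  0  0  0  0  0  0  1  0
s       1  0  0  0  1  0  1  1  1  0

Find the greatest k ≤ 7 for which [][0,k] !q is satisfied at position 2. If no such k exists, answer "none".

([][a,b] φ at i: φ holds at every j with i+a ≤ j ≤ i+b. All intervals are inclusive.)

!q must hold from j=2 onward; find where it first fails.
  j=2: holds
  j=3: holds
  j=4: holds
  j=5: holds
  j=6: holds
  j=7: holds
  j=8: fails
Holds on [2,7], so largest k = 5.

5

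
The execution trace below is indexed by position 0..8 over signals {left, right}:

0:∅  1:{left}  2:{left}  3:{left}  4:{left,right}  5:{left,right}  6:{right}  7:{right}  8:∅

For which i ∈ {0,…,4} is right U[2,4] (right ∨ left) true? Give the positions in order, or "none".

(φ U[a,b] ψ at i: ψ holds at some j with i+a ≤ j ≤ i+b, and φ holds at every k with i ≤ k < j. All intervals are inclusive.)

Evaluate at each i in [0,4]:
  i=0: ✗ (lhs fails at k=0 before rhs at j=2)
  i=1: ✗ (lhs fails at k=1 before rhs at j=3)
  i=2: ✗ (lhs fails at k=2 before rhs at j=4)
  i=3: ✗ (lhs fails at k=3 before rhs at j=5)
  i=4: ✓ (rhs at j=6; lhs holds on [4,5])

4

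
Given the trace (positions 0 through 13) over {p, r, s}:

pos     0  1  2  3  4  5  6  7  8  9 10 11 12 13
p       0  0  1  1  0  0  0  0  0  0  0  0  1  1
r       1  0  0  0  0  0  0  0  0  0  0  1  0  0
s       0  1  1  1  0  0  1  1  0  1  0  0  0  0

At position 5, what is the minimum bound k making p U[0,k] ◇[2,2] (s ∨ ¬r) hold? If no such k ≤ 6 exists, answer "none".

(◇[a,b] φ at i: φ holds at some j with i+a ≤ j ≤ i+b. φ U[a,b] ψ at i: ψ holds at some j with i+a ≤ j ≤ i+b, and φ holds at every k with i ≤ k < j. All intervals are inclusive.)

0

Need earliest j ≥ 5 with ◇[2,2] (s ∨ ¬r), and p at every k in [5,j-1].
  j=5: rhs holds (empty prefix). k = 0.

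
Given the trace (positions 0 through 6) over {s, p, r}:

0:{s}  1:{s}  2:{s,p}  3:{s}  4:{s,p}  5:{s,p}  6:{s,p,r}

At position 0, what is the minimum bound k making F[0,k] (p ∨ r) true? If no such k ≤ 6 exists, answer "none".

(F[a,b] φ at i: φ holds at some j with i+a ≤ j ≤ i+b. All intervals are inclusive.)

2

Scan j = 0,1,… for (p ∨ r):
  j=0: fails
  j=1: fails
  j=2: holds
First hit at j=2, so smallest k = 2-0 = 2.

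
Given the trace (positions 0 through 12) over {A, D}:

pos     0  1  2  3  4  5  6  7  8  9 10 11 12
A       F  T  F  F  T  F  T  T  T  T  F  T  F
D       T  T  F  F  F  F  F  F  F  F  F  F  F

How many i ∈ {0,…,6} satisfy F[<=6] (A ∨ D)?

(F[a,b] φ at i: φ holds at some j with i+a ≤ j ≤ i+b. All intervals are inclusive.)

7

Evaluate at each i in [0,6]:
  i=0: ✓ (witness j=0)
  i=1: ✓ (witness j=1)
  i=2: ✓ (witness j=4)
  i=3: ✓ (witness j=4)
  i=4: ✓ (witness j=4)
  i=5: ✓ (witness j=6)
  i=6: ✓ (witness j=6)
Positions where it holds: {0, 1, 2, 3, 4, 5, 6} → 7.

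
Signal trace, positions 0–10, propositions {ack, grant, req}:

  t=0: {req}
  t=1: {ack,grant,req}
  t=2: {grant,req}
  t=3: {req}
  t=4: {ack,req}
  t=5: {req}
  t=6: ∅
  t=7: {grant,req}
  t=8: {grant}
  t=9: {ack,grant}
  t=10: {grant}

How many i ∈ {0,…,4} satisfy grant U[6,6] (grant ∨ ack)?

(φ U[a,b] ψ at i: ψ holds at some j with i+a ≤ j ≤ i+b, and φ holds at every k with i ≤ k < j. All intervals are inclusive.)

0

Evaluate at each i in [0,4]:
  i=0: ✗ (no rhs in [6,6])
  i=1: ✗ (lhs fails at k=3 before rhs at j=7)
  i=2: ✗ (lhs fails at k=3 before rhs at j=8)
  i=3: ✗ (lhs fails at k=3 before rhs at j=9)
  i=4: ✗ (lhs fails at k=4 before rhs at j=10)
Positions where it holds: {} → 0.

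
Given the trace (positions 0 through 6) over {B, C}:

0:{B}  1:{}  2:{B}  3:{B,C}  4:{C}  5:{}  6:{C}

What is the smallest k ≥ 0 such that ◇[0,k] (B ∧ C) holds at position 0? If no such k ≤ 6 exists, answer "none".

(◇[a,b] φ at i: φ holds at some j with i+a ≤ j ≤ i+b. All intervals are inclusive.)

3

Scan j = 0,1,… for (B ∧ C):
  j=0: fails
  j=1: fails
  j=2: fails
  j=3: holds
First hit at j=3, so smallest k = 3-0 = 3.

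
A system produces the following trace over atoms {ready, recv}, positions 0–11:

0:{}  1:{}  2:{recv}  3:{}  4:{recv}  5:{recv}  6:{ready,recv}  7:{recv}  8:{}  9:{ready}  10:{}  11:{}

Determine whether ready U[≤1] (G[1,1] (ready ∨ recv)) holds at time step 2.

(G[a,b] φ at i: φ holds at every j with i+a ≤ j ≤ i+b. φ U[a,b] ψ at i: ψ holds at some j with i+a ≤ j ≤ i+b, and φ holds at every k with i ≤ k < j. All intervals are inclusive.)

No

Need some j in [2,3] with G[1,1] (ready ∨ recv), and ready at every k in [2,j-1].
  j=2: G[1,1] (ready ∨ recv) — fails at 3.
  j=3: G[1,1] (ready ∨ recv) holds, but ready fails at k=2 → not this j.
No j in the window works → until fails.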